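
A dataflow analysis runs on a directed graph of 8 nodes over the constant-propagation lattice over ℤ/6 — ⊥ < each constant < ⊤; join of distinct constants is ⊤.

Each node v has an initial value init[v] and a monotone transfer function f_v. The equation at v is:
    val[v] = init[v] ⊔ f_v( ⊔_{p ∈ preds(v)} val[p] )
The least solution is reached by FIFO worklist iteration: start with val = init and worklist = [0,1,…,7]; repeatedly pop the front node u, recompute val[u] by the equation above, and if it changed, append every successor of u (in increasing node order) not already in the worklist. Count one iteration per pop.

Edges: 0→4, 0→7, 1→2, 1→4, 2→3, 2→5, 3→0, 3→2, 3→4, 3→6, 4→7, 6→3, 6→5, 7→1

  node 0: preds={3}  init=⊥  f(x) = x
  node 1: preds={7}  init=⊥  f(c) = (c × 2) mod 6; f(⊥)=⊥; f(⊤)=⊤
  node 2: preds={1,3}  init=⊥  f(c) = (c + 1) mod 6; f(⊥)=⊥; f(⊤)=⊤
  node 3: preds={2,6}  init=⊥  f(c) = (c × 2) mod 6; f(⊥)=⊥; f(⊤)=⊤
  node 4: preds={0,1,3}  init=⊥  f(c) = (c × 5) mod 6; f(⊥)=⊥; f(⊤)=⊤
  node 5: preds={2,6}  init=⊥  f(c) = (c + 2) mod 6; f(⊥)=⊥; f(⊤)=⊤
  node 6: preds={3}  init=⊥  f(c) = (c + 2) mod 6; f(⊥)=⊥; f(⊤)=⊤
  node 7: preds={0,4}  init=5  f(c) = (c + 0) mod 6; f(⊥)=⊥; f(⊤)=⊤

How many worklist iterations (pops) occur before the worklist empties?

22

Trace (22 dequeues):
  [1] u=0 | in ⊥ | out ⊥ | ==
  [2] u=1 | in 5 | out 4 | prev ⊥ | push {}
  [3] u=2 | in 4 | out 5 | prev ⊥ | push {}
  [4] u=3 | in 5 | out 4 | prev ⊥ | push {0,2}
  [5] u=4 | in 4 | out 2 | prev ⊥ | push {}
  [6] u=5 | in 5 | out 1 | prev ⊥ | push {}
  [7] u=6 | in 4 | out 0 | prev ⊥ | push {3,5}
  [8] u=7 | in 2 | out ⊤ | prev 5 | push {1}
  [9] u=0 | in 4 | out 4 | prev ⊥ | push {4,7}
  [10] u=2 | in 4 | out 5 | ==
  [11] u=3 | in ⊤ | out ⊤ | prev 4 | push {0,2,6}
  [12] u=5 | in ⊤ | out ⊤ | prev 1 | push {}
  [13] u=1 | in ⊤ | out ⊤ | prev 4 | push {}
  [14] u=4 | in ⊤ | out ⊤ | prev 2 | push {}
  [15] u=7 | in ⊤ | out ⊤ | ==
  [16] u=0 | in ⊤ | out ⊤ | prev 4 | push {4,7}
  [17] u=2 | in ⊤ | out ⊤ | prev 5 | push {3,5}
  [18] u=6 | in ⊤ | out ⊤ | prev 0 | push {}
  [19] u=4 | in ⊤ | out ⊤ | ==
  [20] u=7 | in ⊤ | out ⊤ | ==
  [21] u=3 | in ⊤ | out ⊤ | ==
  [22] u=5 | in ⊤ | out ⊤ | ==

Converged values:
  [0] ⊤
  [1] ⊤
  [2] ⊤
  [3] ⊤
  [4] ⊤
  [5] ⊤
  [6] ⊤
  [7] ⊤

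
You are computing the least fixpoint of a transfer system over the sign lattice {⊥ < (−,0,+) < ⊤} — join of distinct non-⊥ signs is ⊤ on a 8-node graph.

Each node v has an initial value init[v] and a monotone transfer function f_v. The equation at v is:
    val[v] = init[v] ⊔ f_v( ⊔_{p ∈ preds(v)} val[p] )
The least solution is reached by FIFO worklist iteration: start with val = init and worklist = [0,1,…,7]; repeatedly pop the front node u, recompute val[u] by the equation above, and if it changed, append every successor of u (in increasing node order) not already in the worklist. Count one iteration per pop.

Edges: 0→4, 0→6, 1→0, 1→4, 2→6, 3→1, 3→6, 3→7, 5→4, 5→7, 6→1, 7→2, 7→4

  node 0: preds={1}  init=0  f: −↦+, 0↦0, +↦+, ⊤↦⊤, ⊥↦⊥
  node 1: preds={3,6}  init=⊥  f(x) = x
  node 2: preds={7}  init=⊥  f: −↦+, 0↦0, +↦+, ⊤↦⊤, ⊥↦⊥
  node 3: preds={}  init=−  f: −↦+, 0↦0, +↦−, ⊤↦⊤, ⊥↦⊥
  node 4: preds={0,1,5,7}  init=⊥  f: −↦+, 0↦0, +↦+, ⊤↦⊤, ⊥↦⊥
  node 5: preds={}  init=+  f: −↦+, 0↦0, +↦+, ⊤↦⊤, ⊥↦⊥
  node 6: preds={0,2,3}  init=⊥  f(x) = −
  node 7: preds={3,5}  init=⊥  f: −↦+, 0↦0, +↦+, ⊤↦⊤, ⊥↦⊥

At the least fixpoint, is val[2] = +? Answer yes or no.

no

Trace (13 dequeues):
  [1] u=0 | in ⊥ | out 0 | ==
  [2] u=1 | in − | out − | prev ⊥ | push {0}
  [3] u=2 | in ⊥ | out ⊥ | ==
  [4] u=3 | in ⊥ | out − | ==
  [5] u=4 | in ⊤ | out ⊤ | prev ⊥ | push {}
  [6] u=5 | in ⊥ | out + | ==
  [7] u=6 | in ⊤ | out − | prev ⊥ | push {1}
  [8] u=7 | in ⊤ | out ⊤ | prev ⊥ | push {2,4}
  [9] u=0 | in − | out ⊤ | prev 0 | push {6}
  [10] u=1 | in − | out − | ==
  [11] u=2 | in ⊤ | out ⊤ | prev ⊥ | push {}
  [12] u=4 | in ⊤ | out ⊤ | ==
  [13] u=6 | in ⊤ | out − | ==

Converged values:
  [0] ⊤
  [1] −
  [2] ⊤
  [3] −
  [4] ⊤
  [5] +
  [6] −
  [7] ⊤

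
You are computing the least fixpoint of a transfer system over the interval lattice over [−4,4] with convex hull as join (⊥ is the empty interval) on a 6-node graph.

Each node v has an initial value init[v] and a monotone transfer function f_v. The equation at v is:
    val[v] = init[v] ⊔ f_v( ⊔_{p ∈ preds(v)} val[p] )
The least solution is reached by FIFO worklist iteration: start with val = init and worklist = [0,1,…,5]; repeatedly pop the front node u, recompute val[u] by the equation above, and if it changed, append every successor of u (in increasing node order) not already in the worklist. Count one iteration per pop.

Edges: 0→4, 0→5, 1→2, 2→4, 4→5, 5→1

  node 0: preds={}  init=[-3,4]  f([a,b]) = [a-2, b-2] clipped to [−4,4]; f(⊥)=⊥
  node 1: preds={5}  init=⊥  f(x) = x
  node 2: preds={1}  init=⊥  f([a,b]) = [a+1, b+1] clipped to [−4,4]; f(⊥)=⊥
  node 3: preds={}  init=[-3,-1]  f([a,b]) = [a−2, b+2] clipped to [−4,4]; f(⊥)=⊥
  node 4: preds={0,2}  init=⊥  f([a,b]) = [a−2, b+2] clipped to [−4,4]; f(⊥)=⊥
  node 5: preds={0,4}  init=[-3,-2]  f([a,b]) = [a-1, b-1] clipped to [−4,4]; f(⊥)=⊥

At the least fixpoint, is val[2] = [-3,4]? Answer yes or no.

Iteration log — 9 steps:
  step 1. node 0  ⊔preds=⊥  new=[-3,4]  stable
  step 2. node 1  ⊔preds=[-3,-2]  new=[-3,-2]  old=⊥  +wl: 
  step 3. node 2  ⊔preds=[-3,-2]  new=[-2,-1]  old=⊥  +wl: 
  step 4. node 3  ⊔preds=⊥  new=[-3,-1]  stable
  step 5. node 4  ⊔preds=[-3,4]  new=[-4,4]  old=⊥  +wl: 
  step 6. node 5  ⊔preds=[-4,4]  new=[-4,3]  old=[-3,-2]  +wl: 1
  step 7. node 1  ⊔preds=[-4,3]  new=[-4,3]  old=[-3,-2]  +wl: 2
  step 8. node 2  ⊔preds=[-4,3]  new=[-3,4]  old=[-2,-1]  +wl: 4
  step 9. node 4  ⊔preds=[-3,4]  new=[-4,4]  stable

Least fixpoint reached:
  node 0: [-3,4]
  node 1: [-4,3]
  node 2: [-3,4]
  node 3: [-3,-1]
  node 4: [-4,4]
  node 5: [-4,3]

yes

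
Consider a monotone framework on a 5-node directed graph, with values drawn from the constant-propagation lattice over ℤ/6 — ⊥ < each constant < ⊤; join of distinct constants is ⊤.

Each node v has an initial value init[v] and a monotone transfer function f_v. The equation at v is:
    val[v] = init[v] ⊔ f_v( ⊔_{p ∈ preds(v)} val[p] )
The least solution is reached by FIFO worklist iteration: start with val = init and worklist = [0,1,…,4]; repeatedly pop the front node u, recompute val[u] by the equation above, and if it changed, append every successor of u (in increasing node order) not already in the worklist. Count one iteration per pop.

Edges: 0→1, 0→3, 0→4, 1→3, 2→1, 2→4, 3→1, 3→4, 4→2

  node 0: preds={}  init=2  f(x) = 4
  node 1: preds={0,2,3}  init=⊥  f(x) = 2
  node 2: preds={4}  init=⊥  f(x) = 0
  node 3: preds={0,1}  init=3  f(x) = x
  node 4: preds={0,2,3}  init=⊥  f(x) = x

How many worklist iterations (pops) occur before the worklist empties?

7

Iteration log — 7 steps:
  step 1. node 0  ⊔preds=⊥  new=⊤  old=2  +wl: 
  step 2. node 1  ⊔preds=⊤  new=2  old=⊥  +wl: 
  step 3. node 2  ⊔preds=⊥  new=0  old=⊥  +wl: 1
  step 4. node 3  ⊔preds=⊤  new=⊤  old=3  +wl: 
  step 5. node 4  ⊔preds=⊤  new=⊤  old=⊥  +wl: 2
  step 6. node 1  ⊔preds=⊤  new=2  stable
  step 7. node 2  ⊔preds=⊤  new=0  stable

Least fixpoint reached:
  node 0: ⊤
  node 1: 2
  node 2: 0
  node 3: ⊤
  node 4: ⊤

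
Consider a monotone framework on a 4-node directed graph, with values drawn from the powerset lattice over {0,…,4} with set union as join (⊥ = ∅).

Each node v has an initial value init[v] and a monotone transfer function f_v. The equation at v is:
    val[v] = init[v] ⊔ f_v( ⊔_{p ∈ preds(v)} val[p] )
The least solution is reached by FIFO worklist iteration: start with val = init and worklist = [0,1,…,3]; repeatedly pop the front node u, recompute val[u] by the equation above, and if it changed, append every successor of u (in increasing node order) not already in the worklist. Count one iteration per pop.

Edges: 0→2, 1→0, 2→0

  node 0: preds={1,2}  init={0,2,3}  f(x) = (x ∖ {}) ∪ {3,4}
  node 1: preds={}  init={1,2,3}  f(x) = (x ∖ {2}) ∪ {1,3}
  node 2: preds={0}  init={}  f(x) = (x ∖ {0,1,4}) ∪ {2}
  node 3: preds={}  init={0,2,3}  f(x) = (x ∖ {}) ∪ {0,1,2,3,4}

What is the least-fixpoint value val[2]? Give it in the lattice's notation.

Iteration log — 5 steps:
  step 1. node 0  ⊔preds={1,2,3}  new={0,1,2,3,4}  old={0,2,3}  +wl: 
  step 2. node 1  ⊔preds={}  new={1,2,3}  stable
  step 3. node 2  ⊔preds={0,1,2,3,4}  new={2,3}  old={}  +wl: 0
  step 4. node 3  ⊔preds={}  new={0,1,2,3,4}  old={0,2,3}  +wl: 
  step 5. node 0  ⊔preds={1,2,3}  new={0,1,2,3,4}  stable

Least fixpoint reached:
  node 0: {0,1,2,3,4}
  node 1: {1,2,3}
  node 2: {2,3}
  node 3: {0,1,2,3,4}

{2,3}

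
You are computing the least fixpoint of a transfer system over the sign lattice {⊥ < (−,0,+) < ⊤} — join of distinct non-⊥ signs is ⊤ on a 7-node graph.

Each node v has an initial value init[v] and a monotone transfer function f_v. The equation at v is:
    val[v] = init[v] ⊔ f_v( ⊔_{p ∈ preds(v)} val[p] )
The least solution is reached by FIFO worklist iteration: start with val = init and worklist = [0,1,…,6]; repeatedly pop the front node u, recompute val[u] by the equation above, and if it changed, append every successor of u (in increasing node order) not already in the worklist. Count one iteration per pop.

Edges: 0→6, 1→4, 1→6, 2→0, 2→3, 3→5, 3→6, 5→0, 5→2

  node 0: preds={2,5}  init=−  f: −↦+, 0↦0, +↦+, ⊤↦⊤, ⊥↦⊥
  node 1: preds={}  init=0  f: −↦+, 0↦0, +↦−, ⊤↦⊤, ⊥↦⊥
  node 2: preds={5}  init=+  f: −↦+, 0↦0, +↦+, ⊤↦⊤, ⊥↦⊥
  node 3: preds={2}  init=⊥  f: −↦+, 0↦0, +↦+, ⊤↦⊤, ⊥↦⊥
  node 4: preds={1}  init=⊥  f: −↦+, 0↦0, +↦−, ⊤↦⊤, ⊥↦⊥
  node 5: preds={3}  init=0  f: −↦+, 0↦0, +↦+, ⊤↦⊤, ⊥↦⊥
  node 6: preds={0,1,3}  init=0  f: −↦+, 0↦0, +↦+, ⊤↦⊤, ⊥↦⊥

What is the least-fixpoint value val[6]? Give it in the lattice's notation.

Iteration log — 9 steps:
  step 1. node 0  ⊔preds=⊤  new=⊤  old=−  +wl: 
  step 2. node 1  ⊔preds=⊥  new=0  stable
  step 3. node 2  ⊔preds=0  new=⊤  old=+  +wl: 0
  step 4. node 3  ⊔preds=⊤  new=⊤  old=⊥  +wl: 
  step 5. node 4  ⊔preds=0  new=0  old=⊥  +wl: 
  step 6. node 5  ⊔preds=⊤  new=⊤  old=0  +wl: 2
  step 7. node 6  ⊔preds=⊤  new=⊤  old=0  +wl: 
  step 8. node 0  ⊔preds=⊤  new=⊤  stable
  step 9. node 2  ⊔preds=⊤  new=⊤  stable

Least fixpoint reached:
  node 0: ⊤
  node 1: 0
  node 2: ⊤
  node 3: ⊤
  node 4: 0
  node 5: ⊤
  node 6: ⊤

⊤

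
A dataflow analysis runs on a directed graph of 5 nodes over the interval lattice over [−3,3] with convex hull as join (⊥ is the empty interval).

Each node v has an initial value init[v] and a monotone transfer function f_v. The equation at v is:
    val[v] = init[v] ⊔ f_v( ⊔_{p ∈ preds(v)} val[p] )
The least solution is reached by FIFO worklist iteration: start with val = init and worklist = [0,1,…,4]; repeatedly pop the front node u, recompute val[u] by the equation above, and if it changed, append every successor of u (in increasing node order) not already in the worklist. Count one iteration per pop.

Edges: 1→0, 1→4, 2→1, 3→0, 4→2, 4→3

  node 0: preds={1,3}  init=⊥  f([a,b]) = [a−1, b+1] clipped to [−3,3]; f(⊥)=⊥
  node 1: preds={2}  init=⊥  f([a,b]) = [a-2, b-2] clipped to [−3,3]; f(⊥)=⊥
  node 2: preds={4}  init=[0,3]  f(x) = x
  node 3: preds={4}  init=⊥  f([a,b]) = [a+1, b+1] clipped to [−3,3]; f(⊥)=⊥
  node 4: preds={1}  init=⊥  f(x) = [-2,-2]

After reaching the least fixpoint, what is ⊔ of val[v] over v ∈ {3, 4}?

[-2,-1]

Worklist (11 pops):
  #1 pop 0: in=⊥ → ⊥ (no change)
  #2 pop 1: in=[0,3] → [-2,1] (was ⊥); enqueue [0]
  #3 pop 2: in=⊥ → [0,3] (no change)
  #4 pop 3: in=⊥ → ⊥ (no change)
  #5 pop 4: in=[-2,1] → [-2,-2] (was ⊥); enqueue [2,3]
  #6 pop 0: in=[-2,1] → [-3,2] (was ⊥); enqueue []
  #7 pop 2: in=[-2,-2] → [-2,3] (was [0,3]); enqueue [1]
  #8 pop 3: in=[-2,-2] → [-1,-1] (was ⊥); enqueue [0]
  #9 pop 1: in=[-2,3] → [-3,1] (was [-2,1]); enqueue [4]
  #10 pop 0: in=[-3,1] → [-3,2] (no change)
  #11 pop 4: in=[-3,1] → [-2,-2] (no change)

Fixpoint:
  val[0] = [-3,2]
  val[1] = [-3,1]
  val[2] = [-2,3]
  val[3] = [-1,-1]
  val[4] = [-2,-2]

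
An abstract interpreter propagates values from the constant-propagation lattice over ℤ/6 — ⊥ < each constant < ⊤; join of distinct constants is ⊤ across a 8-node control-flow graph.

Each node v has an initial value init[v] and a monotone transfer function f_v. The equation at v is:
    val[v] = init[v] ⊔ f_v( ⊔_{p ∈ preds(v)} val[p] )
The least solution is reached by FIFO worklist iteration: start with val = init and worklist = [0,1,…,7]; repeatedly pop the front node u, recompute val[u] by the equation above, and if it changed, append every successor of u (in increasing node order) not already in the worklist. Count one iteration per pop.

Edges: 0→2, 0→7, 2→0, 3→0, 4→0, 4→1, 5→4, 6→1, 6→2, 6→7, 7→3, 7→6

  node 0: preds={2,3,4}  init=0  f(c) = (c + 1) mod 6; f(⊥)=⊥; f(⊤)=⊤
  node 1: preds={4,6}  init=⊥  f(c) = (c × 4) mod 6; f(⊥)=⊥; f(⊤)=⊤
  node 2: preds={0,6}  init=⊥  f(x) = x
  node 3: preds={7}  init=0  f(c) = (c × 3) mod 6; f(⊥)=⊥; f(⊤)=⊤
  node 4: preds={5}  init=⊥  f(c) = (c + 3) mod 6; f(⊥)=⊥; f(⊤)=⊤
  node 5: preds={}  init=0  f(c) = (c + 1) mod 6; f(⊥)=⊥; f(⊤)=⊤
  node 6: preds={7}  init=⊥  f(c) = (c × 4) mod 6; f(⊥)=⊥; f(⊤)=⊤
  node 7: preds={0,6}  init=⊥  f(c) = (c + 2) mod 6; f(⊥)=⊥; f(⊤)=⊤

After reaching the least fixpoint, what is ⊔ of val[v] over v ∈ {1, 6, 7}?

Iteration log — 16 steps:
  step 1. node 0  ⊔preds=0  new=⊤  old=0  +wl: 
  step 2. node 1  ⊔preds=⊥  new=⊥  stable
  step 3. node 2  ⊔preds=⊤  new=⊤  old=⊥  +wl: 0
  step 4. node 3  ⊔preds=⊥  new=0  stable
  step 5. node 4  ⊔preds=0  new=3  old=⊥  +wl: 1
  step 6. node 5  ⊔preds=⊥  new=0  stable
  step 7. node 6  ⊔preds=⊥  new=⊥  stable
  step 8. node 7  ⊔preds=⊤  new=⊤  old=⊥  +wl: 3,6
  step 9. node 0  ⊔preds=⊤  new=⊤  stable
  step 10. node 1  ⊔preds=3  new=0  old=⊥  +wl: 
  step 11. node 3  ⊔preds=⊤  new=⊤  old=0  +wl: 0
  step 12. node 6  ⊔preds=⊤  new=⊤  old=⊥  +wl: 1,2,7
  step 13. node 0  ⊔preds=⊤  new=⊤  stable
  step 14. node 1  ⊔preds=⊤  new=⊤  old=0  +wl: 
  step 15. node 2  ⊔preds=⊤  new=⊤  stable
  step 16. node 7  ⊔preds=⊤  new=⊤  stable

Least fixpoint reached:
  node 0: ⊤
  node 1: ⊤
  node 2: ⊤
  node 3: ⊤
  node 4: 3
  node 5: 0
  node 6: ⊤
  node 7: ⊤

⊤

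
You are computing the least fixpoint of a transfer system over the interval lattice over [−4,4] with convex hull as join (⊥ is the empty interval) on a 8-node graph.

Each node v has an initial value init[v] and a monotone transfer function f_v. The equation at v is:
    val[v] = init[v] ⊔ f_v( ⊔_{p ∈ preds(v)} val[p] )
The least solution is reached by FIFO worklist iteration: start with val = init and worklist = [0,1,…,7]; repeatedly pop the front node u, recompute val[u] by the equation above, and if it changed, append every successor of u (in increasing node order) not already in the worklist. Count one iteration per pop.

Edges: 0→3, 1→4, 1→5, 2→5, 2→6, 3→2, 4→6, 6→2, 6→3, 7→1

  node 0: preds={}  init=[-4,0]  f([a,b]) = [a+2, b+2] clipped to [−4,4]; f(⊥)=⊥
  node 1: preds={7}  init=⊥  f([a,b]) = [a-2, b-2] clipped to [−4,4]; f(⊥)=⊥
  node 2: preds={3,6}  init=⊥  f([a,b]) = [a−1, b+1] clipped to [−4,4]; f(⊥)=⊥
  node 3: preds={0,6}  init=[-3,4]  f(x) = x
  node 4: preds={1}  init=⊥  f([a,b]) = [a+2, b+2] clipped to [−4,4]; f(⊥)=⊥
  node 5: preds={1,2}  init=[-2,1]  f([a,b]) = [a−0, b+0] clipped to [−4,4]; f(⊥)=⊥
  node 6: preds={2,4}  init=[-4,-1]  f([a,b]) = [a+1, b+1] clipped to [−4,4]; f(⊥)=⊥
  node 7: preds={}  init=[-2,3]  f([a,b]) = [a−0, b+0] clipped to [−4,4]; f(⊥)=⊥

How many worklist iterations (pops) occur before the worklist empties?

10

Trace (10 dequeues):
  [1] u=0 | in ⊥ | out [-4,0] | ==
  [2] u=1 | in [-2,3] | out [-4,1] | prev ⊥ | push {}
  [3] u=2 | in [-4,4] | out [-4,4] | prev ⊥ | push {}
  [4] u=3 | in [-4,0] | out [-4,4] | prev [-3,4] | push {2}
  [5] u=4 | in [-4,1] | out [-2,3] | prev ⊥ | push {}
  [6] u=5 | in [-4,4] | out [-4,4] | prev [-2,1] | push {}
  [7] u=6 | in [-4,4] | out [-4,4] | prev [-4,-1] | push {3}
  [8] u=7 | in ⊥ | out [-2,3] | ==
  [9] u=2 | in [-4,4] | out [-4,4] | ==
  [10] u=3 | in [-4,4] | out [-4,4] | ==

Converged values:
  [0] [-4,0]
  [1] [-4,1]
  [2] [-4,4]
  [3] [-4,4]
  [4] [-2,3]
  [5] [-4,4]
  [6] [-4,4]
  [7] [-2,3]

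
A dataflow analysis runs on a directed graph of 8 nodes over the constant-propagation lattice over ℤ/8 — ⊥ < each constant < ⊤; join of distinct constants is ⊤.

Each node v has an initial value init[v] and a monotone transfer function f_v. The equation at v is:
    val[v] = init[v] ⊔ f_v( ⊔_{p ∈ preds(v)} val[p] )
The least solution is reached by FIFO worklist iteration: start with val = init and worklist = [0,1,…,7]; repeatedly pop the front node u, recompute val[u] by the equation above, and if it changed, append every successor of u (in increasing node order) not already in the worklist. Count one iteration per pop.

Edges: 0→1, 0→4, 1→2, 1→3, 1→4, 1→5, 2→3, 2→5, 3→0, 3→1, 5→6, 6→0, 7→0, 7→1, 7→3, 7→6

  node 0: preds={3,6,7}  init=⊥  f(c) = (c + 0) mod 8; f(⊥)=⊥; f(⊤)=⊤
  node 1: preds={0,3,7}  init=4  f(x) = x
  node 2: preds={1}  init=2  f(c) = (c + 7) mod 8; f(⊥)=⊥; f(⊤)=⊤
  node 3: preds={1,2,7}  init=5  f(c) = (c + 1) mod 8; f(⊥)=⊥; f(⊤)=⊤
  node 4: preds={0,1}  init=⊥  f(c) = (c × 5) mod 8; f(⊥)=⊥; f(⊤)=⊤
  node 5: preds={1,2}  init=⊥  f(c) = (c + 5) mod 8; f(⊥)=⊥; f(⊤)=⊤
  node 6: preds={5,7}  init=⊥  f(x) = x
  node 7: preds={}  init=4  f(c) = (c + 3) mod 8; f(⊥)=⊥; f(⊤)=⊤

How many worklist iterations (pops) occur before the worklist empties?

Worklist (10 pops):
  #1 pop 0: in=⊤ → ⊤ (was ⊥); enqueue []
  #2 pop 1: in=⊤ → ⊤ (was 4); enqueue []
  #3 pop 2: in=⊤ → ⊤ (was 2); enqueue []
  #4 pop 3: in=⊤ → ⊤ (was 5); enqueue [0,1]
  #5 pop 4: in=⊤ → ⊤ (was ⊥); enqueue []
  #6 pop 5: in=⊤ → ⊤ (was ⊥); enqueue []
  #7 pop 6: in=⊤ → ⊤ (was ⊥); enqueue []
  #8 pop 7: in=⊥ → 4 (no change)
  #9 pop 0: in=⊤ → ⊤ (no change)
  #10 pop 1: in=⊤ → ⊤ (no change)

Fixpoint:
  val[0] = ⊤
  val[1] = ⊤
  val[2] = ⊤
  val[3] = ⊤
  val[4] = ⊤
  val[5] = ⊤
  val[6] = ⊤
  val[7] = 4

10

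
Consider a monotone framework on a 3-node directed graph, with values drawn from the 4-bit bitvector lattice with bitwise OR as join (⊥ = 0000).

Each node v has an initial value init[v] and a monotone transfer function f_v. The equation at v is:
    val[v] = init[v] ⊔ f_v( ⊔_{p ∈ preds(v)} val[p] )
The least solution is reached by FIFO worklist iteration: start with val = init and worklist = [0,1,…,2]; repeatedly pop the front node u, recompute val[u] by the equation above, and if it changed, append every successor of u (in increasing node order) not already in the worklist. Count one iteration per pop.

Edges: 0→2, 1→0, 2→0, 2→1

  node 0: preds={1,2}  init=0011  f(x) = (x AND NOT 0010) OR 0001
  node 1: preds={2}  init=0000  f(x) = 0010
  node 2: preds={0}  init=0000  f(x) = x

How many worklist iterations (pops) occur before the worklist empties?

Iteration log — 5 steps:
  step 1. node 0  ⊔preds=0000  new=0011  stable
  step 2. node 1  ⊔preds=0000  new=0010  old=0000  +wl: 0
  step 3. node 2  ⊔preds=0011  new=0011  old=0000  +wl: 1
  step 4. node 0  ⊔preds=0011  new=0011  stable
  step 5. node 1  ⊔preds=0011  new=0010  stable

Least fixpoint reached:
  node 0: 0011
  node 1: 0010
  node 2: 0011

5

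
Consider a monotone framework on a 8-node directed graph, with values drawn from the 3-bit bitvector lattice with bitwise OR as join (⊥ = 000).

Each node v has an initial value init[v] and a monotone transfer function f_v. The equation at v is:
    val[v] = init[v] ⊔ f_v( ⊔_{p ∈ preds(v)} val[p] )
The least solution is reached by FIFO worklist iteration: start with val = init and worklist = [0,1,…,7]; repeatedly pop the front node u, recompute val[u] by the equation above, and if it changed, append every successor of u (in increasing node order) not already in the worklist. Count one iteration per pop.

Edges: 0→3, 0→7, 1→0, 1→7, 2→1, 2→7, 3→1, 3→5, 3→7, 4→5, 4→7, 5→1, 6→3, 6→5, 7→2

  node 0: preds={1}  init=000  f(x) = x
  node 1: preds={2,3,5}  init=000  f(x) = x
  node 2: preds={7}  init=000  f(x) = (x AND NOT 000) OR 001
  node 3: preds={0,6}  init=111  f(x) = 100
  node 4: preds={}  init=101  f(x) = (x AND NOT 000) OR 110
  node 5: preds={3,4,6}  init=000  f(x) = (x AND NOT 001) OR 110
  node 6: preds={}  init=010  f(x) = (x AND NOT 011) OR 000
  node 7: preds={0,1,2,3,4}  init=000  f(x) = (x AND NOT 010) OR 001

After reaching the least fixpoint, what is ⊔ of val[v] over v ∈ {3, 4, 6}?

Trace (14 dequeues):
  [1] u=0 | in 000 | out 000 | ==
  [2] u=1 | in 111 | out 111 | prev 000 | push {0}
  [3] u=2 | in 000 | out 001 | prev 000 | push {1}
  [4] u=3 | in 010 | out 111 | ==
  [5] u=4 | in 000 | out 111 | prev 101 | push {}
  [6] u=5 | in 111 | out 110 | prev 000 | push {}
  [7] u=6 | in 000 | out 010 | ==
  [8] u=7 | in 111 | out 101 | prev 000 | push {2}
  [9] u=0 | in 111 | out 111 | prev 000 | push {3,7}
  [10] u=1 | in 111 | out 111 | ==
  [11] u=2 | in 101 | out 101 | prev 001 | push {1}
  [12] u=3 | in 111 | out 111 | ==
  [13] u=7 | in 111 | out 101 | ==
  [14] u=1 | in 111 | out 111 | ==

Converged values:
  [0] 111
  [1] 111
  [2] 101
  [3] 111
  [4] 111
  [5] 110
  [6] 010
  [7] 101

111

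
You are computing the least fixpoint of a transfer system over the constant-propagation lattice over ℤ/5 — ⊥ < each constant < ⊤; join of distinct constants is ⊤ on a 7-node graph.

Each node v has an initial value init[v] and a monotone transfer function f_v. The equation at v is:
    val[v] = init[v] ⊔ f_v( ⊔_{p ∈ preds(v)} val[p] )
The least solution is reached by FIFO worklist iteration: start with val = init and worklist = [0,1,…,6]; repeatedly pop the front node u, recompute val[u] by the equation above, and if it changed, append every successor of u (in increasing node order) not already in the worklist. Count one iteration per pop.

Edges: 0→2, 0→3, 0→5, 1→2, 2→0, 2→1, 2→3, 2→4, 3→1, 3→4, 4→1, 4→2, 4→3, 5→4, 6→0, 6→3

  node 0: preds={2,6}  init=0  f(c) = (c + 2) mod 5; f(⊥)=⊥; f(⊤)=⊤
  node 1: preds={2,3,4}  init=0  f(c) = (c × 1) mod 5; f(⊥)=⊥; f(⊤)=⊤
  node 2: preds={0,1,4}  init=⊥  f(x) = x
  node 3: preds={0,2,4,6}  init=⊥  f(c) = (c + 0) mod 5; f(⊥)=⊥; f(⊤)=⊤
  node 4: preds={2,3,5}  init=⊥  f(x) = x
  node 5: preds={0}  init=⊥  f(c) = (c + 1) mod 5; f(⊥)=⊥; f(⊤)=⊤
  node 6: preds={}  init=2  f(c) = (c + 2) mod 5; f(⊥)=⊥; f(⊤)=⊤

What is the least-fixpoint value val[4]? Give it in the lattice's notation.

⊤

Iteration log — 12 steps:
  step 1. node 0  ⊔preds=2  new=⊤  old=0  +wl: 
  step 2. node 1  ⊔preds=⊥  new=0  stable
  step 3. node 2  ⊔preds=⊤  new=⊤  old=⊥  +wl: 0,1
  step 4. node 3  ⊔preds=⊤  new=⊤  old=⊥  +wl: 
  step 5. node 4  ⊔preds=⊤  new=⊤  old=⊥  +wl: 2,3
  step 6. node 5  ⊔preds=⊤  new=⊤  old=⊥  +wl: 4
  step 7. node 6  ⊔preds=⊥  new=2  stable
  step 8. node 0  ⊔preds=⊤  new=⊤  stable
  step 9. node 1  ⊔preds=⊤  new=⊤  old=0  +wl: 
  step 10. node 2  ⊔preds=⊤  new=⊤  stable
  step 11. node 3  ⊔preds=⊤  new=⊤  stable
  step 12. node 4  ⊔preds=⊤  new=⊤  stable

Least fixpoint reached:
  node 0: ⊤
  node 1: ⊤
  node 2: ⊤
  node 3: ⊤
  node 4: ⊤
  node 5: ⊤
  node 6: 2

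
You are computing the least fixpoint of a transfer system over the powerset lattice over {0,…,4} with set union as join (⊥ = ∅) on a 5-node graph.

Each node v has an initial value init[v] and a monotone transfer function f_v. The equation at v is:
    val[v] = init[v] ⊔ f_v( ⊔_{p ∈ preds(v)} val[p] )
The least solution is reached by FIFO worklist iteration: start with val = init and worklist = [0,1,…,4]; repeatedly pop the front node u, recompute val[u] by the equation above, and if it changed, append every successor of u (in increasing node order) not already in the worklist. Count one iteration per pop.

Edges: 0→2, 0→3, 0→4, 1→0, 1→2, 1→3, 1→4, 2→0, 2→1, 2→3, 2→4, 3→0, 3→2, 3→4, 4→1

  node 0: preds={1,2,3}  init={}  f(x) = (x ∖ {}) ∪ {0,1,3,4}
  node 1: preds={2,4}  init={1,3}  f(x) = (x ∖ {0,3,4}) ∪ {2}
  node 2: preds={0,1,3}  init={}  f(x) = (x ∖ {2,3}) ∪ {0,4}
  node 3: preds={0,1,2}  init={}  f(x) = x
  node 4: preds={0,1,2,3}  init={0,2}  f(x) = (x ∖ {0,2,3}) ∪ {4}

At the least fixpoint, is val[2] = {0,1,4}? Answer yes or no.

yes

Trace (10 dequeues):
  [1] u=0 | in {1,3} | out {0,1,3,4} | prev {} | push {}
  [2] u=1 | in {0,2} | out {1,2,3} | prev {1,3} | push {0}
  [3] u=2 | in {0,1,2,3,4} | out {0,1,4} | prev {} | push {1}
  [4] u=3 | in {0,1,2,3,4} | out {0,1,2,3,4} | prev {} | push {2}
  [5] u=4 | in {0,1,2,3,4} | out {0,1,2,4} | prev {0,2} | push {}
  [6] u=0 | in {0,1,2,3,4} | out {0,1,2,3,4} | prev {0,1,3,4} | push {3,4}
  [7] u=1 | in {0,1,2,4} | out {1,2,3} | ==
  [8] u=2 | in {0,1,2,3,4} | out {0,1,4} | ==
  [9] u=3 | in {0,1,2,3,4} | out {0,1,2,3,4} | ==
  [10] u=4 | in {0,1,2,3,4} | out {0,1,2,4} | ==

Converged values:
  [0] {0,1,2,3,4}
  [1] {1,2,3}
  [2] {0,1,4}
  [3] {0,1,2,3,4}
  [4] {0,1,2,4}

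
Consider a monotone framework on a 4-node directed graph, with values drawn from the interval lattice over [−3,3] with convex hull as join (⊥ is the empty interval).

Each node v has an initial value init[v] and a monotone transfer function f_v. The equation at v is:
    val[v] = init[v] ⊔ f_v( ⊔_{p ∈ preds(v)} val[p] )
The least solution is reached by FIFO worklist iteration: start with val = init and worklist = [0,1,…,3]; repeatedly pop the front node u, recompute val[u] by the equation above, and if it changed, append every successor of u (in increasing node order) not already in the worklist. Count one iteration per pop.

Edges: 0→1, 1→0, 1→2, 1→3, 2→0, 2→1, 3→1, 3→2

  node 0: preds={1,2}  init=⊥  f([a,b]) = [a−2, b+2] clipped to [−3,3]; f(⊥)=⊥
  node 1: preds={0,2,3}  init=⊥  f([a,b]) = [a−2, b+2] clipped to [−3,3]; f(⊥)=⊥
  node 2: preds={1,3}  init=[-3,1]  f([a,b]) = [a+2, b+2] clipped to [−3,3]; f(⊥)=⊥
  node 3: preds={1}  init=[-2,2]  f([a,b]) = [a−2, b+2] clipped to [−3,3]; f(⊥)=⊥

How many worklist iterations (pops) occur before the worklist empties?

Worklist (7 pops):
  #1 pop 0: in=[-3,1] → [-3,3] (was ⊥); enqueue []
  #2 pop 1: in=[-3,3] → [-3,3] (was ⊥); enqueue [0]
  #3 pop 2: in=[-3,3] → [-3,3] (was [-3,1]); enqueue [1]
  #4 pop 3: in=[-3,3] → [-3,3] (was [-2,2]); enqueue [2]
  #5 pop 0: in=[-3,3] → [-3,3] (no change)
  #6 pop 1: in=[-3,3] → [-3,3] (no change)
  #7 pop 2: in=[-3,3] → [-3,3] (no change)

Fixpoint:
  val[0] = [-3,3]
  val[1] = [-3,3]
  val[2] = [-3,3]
  val[3] = [-3,3]

7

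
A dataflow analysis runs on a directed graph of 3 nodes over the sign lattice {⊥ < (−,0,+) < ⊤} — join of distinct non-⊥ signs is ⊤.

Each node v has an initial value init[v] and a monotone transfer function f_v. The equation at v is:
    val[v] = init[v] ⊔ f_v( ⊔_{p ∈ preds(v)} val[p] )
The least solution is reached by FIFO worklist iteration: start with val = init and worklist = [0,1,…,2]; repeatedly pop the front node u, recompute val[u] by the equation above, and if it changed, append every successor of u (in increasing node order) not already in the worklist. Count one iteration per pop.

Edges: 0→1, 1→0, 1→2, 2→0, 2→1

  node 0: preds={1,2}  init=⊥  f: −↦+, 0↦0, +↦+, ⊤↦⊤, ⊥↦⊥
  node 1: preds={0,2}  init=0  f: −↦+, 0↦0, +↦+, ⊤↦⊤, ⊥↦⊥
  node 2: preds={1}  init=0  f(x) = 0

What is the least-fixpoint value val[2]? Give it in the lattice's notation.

Worklist (3 pops):
  #1 pop 0: in=0 → 0 (was ⊥); enqueue []
  #2 pop 1: in=0 → 0 (no change)
  #3 pop 2: in=0 → 0 (no change)

Fixpoint:
  val[0] = 0
  val[1] = 0
  val[2] = 0

0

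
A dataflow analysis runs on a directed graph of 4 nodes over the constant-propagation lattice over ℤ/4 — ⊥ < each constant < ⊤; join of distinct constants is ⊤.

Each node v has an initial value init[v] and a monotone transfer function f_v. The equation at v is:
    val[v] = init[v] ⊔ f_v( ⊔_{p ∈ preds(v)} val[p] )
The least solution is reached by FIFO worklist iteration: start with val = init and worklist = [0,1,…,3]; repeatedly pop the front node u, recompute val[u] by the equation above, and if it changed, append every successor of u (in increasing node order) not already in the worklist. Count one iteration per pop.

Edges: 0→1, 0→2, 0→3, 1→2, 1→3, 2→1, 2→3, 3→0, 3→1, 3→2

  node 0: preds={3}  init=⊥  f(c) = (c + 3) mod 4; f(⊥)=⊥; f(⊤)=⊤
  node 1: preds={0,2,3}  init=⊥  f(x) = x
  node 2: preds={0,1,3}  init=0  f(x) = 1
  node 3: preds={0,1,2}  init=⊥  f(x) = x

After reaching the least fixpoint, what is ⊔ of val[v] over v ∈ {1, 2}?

⊤

Trace (9 dequeues):
  [1] u=0 | in ⊥ | out ⊥ | ==
  [2] u=1 | in 0 | out 0 | prev ⊥ | push {}
  [3] u=2 | in 0 | out ⊤ | prev 0 | push {1}
  [4] u=3 | in ⊤ | out ⊤ | prev ⊥ | push {0,2}
  [5] u=1 | in ⊤ | out ⊤ | prev 0 | push {3}
  [6] u=0 | in ⊤ | out ⊤ | prev ⊥ | push {1}
  [7] u=2 | in ⊤ | out ⊤ | ==
  [8] u=3 | in ⊤ | out ⊤ | ==
  [9] u=1 | in ⊤ | out ⊤ | ==

Converged values:
  [0] ⊤
  [1] ⊤
  [2] ⊤
  [3] ⊤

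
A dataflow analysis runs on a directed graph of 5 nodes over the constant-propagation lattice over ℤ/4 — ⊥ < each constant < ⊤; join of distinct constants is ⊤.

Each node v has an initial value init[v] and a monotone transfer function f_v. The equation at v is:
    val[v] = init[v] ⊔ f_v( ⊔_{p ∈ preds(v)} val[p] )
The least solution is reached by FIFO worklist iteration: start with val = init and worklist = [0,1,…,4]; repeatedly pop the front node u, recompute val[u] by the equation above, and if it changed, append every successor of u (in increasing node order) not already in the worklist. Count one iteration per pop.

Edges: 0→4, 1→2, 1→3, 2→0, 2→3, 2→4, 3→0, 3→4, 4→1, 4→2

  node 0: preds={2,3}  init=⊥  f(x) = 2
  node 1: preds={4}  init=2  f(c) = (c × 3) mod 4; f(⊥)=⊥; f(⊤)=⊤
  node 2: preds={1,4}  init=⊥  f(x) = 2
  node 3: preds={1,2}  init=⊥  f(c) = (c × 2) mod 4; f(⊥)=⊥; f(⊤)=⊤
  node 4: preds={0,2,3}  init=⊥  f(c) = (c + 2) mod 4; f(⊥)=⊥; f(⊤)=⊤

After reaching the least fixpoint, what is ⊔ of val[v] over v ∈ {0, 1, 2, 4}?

Trace (11 dequeues):
  [1] u=0 | in ⊥ | out 2 | prev ⊥ | push {}
  [2] u=1 | in ⊥ | out 2 | ==
  [3] u=2 | in 2 | out 2 | prev ⊥ | push {0}
  [4] u=3 | in 2 | out 0 | prev ⊥ | push {}
  [5] u=4 | in ⊤ | out ⊤ | prev ⊥ | push {1,2}
  [6] u=0 | in ⊤ | out 2 | ==
  [7] u=1 | in ⊤ | out ⊤ | prev 2 | push {3}
  [8] u=2 | in ⊤ | out 2 | ==
  [9] u=3 | in ⊤ | out ⊤ | prev 0 | push {0,4}
  [10] u=0 | in ⊤ | out 2 | ==
  [11] u=4 | in ⊤ | out ⊤ | ==

Converged values:
  [0] 2
  [1] ⊤
  [2] 2
  [3] ⊤
  [4] ⊤

⊤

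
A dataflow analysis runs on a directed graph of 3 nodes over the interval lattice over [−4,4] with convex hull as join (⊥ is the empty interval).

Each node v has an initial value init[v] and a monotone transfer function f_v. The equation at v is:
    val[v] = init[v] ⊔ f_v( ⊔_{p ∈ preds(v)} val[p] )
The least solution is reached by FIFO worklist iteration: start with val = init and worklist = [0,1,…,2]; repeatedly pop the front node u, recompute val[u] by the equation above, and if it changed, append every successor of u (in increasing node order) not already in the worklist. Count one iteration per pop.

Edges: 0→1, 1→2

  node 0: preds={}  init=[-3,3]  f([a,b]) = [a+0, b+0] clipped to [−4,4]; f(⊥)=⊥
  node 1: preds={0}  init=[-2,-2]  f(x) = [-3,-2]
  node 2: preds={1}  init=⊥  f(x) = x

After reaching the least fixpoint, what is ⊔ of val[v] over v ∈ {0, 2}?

Iteration log — 3 steps:
  step 1. node 0  ⊔preds=⊥  new=[-3,3]  stable
  step 2. node 1  ⊔preds=[-3,3]  new=[-3,-2]  old=[-2,-2]  +wl: 
  step 3. node 2  ⊔preds=[-3,-2]  new=[-3,-2]  old=⊥  +wl: 

Least fixpoint reached:
  node 0: [-3,3]
  node 1: [-3,-2]
  node 2: [-3,-2]

[-3,3]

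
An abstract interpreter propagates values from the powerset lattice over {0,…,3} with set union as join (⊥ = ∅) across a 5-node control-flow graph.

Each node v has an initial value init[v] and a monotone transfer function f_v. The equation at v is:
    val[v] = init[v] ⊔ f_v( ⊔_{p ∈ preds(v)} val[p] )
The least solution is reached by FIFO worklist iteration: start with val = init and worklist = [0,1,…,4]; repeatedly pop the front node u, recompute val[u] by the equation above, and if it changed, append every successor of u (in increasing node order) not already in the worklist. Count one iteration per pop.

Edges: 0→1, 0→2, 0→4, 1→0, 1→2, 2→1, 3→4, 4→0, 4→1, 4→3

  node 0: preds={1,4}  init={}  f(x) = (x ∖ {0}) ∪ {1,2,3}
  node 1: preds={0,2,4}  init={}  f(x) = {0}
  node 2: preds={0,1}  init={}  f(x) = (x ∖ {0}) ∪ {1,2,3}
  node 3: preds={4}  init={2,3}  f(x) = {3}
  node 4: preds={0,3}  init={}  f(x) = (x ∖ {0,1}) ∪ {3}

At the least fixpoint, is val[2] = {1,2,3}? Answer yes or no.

yes

Trace (8 dequeues):
  [1] u=0 | in {} | out {1,2,3} | prev {} | push {}
  [2] u=1 | in {1,2,3} | out {0} | prev {} | push {0}
  [3] u=2 | in {0,1,2,3} | out {1,2,3} | prev {} | push {1}
  [4] u=3 | in {} | out {2,3} | ==
  [5] u=4 | in {1,2,3} | out {2,3} | prev {} | push {3}
  [6] u=0 | in {0,2,3} | out {1,2,3} | ==
  [7] u=1 | in {1,2,3} | out {0} | ==
  [8] u=3 | in {2,3} | out {2,3} | ==

Converged values:
  [0] {1,2,3}
  [1] {0}
  [2] {1,2,3}
  [3] {2,3}
  [4] {2,3}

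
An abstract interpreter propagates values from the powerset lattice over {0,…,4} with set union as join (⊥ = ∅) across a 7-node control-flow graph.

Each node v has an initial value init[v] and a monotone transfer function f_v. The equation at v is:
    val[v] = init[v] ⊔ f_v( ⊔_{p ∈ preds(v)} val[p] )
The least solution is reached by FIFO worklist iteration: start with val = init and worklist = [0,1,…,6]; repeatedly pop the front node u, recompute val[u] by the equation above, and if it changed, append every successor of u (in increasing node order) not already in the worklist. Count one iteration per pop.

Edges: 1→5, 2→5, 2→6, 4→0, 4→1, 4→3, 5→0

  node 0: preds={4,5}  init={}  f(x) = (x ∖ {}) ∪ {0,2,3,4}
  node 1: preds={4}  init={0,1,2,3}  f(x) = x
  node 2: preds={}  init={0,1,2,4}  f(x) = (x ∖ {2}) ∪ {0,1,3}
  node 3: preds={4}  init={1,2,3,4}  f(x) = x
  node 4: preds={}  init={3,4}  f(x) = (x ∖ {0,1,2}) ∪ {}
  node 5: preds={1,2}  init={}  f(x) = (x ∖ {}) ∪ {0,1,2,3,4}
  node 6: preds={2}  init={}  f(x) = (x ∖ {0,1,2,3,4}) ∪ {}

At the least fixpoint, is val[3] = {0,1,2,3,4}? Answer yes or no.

no

Iteration log — 8 steps:
  step 1. node 0  ⊔preds={3,4}  new={0,2,3,4}  old={}  +wl: 
  step 2. node 1  ⊔preds={3,4}  new={0,1,2,3,4}  old={0,1,2,3}  +wl: 
  step 3. node 2  ⊔preds={}  new={0,1,2,3,4}  old={0,1,2,4}  +wl: 
  step 4. node 3  ⊔preds={3,4}  new={1,2,3,4}  stable
  step 5. node 4  ⊔preds={}  new={3,4}  stable
  step 6. node 5  ⊔preds={0,1,2,3,4}  new={0,1,2,3,4}  old={}  +wl: 0
  step 7. node 6  ⊔preds={0,1,2,3,4}  new={}  stable
  step 8. node 0  ⊔preds={0,1,2,3,4}  new={0,1,2,3,4}  old={0,2,3,4}  +wl: 

Least fixpoint reached:
  node 0: {0,1,2,3,4}
  node 1: {0,1,2,3,4}
  node 2: {0,1,2,3,4}
  node 3: {1,2,3,4}
  node 4: {3,4}
  node 5: {0,1,2,3,4}
  node 6: {}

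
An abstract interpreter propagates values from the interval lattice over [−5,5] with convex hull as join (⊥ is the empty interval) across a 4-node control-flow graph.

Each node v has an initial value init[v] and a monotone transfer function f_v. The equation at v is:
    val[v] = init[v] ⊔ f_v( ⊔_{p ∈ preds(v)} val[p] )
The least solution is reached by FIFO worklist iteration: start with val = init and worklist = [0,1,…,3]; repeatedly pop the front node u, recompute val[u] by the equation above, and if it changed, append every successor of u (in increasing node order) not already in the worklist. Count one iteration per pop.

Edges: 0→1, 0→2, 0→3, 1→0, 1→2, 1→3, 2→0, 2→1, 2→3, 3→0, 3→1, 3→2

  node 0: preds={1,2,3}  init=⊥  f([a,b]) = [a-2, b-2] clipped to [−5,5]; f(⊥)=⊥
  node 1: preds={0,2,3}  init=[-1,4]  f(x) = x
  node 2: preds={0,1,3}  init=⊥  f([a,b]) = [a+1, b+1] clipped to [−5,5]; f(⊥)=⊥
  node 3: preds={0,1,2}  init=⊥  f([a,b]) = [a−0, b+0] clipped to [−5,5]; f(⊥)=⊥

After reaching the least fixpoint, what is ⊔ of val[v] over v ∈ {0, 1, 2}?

Trace (11 dequeues):
  [1] u=0 | in [-1,4] | out [-3,2] | prev ⊥ | push {}
  [2] u=1 | in [-3,2] | out [-3,4] | prev [-1,4] | push {0}
  [3] u=2 | in [-3,4] | out [-2,5] | prev ⊥ | push {1}
  [4] u=3 | in [-3,5] | out [-3,5] | prev ⊥ | push {2}
  [5] u=0 | in [-3,5] | out [-5,3] | prev [-3,2] | push {3}
  [6] u=1 | in [-5,5] | out [-5,5] | prev [-3,4] | push {0}
  [7] u=2 | in [-5,5] | out [-4,5] | prev [-2,5] | push {1}
  [8] u=3 | in [-5,5] | out [-5,5] | prev [-3,5] | push {2}
  [9] u=0 | in [-5,5] | out [-5,3] | ==
  [10] u=1 | in [-5,5] | out [-5,5] | ==
  [11] u=2 | in [-5,5] | out [-4,5] | ==

Converged values:
  [0] [-5,3]
  [1] [-5,5]
  [2] [-4,5]
  [3] [-5,5]

[-5,5]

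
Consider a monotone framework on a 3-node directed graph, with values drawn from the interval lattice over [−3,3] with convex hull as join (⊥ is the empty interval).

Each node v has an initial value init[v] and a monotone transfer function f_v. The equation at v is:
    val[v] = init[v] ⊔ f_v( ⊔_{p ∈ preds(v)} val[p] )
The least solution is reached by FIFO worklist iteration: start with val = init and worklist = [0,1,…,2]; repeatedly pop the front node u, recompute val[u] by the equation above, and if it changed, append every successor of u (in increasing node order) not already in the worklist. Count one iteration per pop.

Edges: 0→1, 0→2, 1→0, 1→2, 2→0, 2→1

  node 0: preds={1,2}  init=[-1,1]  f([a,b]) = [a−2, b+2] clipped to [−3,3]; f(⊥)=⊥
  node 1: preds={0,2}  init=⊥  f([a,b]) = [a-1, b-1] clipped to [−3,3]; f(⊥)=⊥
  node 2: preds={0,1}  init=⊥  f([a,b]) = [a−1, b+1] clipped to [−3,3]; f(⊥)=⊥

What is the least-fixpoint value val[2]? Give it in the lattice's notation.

[-3,3]

Trace (8 dequeues):
  [1] u=0 | in ⊥ | out [-1,1] | ==
  [2] u=1 | in [-1,1] | out [-2,0] | prev ⊥ | push {0}
  [3] u=2 | in [-2,1] | out [-3,2] | prev ⊥ | push {1}
  [4] u=0 | in [-3,2] | out [-3,3] | prev [-1,1] | push {2}
  [5] u=1 | in [-3,3] | out [-3,2] | prev [-2,0] | push {0}
  [6] u=2 | in [-3,3] | out [-3,3] | prev [-3,2] | push {1}
  [7] u=0 | in [-3,3] | out [-3,3] | ==
  [8] u=1 | in [-3,3] | out [-3,2] | ==

Converged values:
  [0] [-3,3]
  [1] [-3,2]
  [2] [-3,3]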